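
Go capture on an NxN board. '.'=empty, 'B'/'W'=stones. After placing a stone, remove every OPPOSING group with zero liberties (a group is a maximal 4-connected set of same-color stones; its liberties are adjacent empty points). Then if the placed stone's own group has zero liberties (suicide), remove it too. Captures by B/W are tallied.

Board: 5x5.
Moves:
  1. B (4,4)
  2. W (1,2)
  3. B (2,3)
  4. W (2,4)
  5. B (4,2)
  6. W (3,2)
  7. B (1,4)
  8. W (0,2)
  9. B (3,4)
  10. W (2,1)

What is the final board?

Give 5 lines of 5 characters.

Move 1: B@(4,4) -> caps B=0 W=0
Move 2: W@(1,2) -> caps B=0 W=0
Move 3: B@(2,3) -> caps B=0 W=0
Move 4: W@(2,4) -> caps B=0 W=0
Move 5: B@(4,2) -> caps B=0 W=0
Move 6: W@(3,2) -> caps B=0 W=0
Move 7: B@(1,4) -> caps B=0 W=0
Move 8: W@(0,2) -> caps B=0 W=0
Move 9: B@(3,4) -> caps B=1 W=0
Move 10: W@(2,1) -> caps B=1 W=0

Answer: ..W..
..W.B
.W.B.
..W.B
..B.B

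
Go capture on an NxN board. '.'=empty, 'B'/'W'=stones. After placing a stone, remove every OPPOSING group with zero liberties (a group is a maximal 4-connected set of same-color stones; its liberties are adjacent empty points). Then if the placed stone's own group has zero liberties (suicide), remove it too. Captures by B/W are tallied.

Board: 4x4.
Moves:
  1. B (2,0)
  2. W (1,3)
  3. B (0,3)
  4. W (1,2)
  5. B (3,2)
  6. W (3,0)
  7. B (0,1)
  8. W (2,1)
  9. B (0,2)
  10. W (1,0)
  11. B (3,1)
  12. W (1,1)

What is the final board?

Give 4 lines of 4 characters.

Move 1: B@(2,0) -> caps B=0 W=0
Move 2: W@(1,3) -> caps B=0 W=0
Move 3: B@(0,3) -> caps B=0 W=0
Move 4: W@(1,2) -> caps B=0 W=0
Move 5: B@(3,2) -> caps B=0 W=0
Move 6: W@(3,0) -> caps B=0 W=0
Move 7: B@(0,1) -> caps B=0 W=0
Move 8: W@(2,1) -> caps B=0 W=0
Move 9: B@(0,2) -> caps B=0 W=0
Move 10: W@(1,0) -> caps B=0 W=1
Move 11: B@(3,1) -> caps B=0 W=1
Move 12: W@(1,1) -> caps B=0 W=1

Answer: .BBB
WWWW
.W..
WBB.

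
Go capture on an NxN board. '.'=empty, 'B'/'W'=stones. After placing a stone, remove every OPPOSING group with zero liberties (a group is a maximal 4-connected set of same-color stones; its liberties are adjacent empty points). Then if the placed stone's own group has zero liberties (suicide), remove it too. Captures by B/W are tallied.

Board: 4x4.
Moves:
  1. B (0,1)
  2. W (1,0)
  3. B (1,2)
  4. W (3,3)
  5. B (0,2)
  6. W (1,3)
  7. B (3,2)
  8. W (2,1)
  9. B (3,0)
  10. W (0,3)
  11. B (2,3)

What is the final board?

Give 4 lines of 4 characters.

Move 1: B@(0,1) -> caps B=0 W=0
Move 2: W@(1,0) -> caps B=0 W=0
Move 3: B@(1,2) -> caps B=0 W=0
Move 4: W@(3,3) -> caps B=0 W=0
Move 5: B@(0,2) -> caps B=0 W=0
Move 6: W@(1,3) -> caps B=0 W=0
Move 7: B@(3,2) -> caps B=0 W=0
Move 8: W@(2,1) -> caps B=0 W=0
Move 9: B@(3,0) -> caps B=0 W=0
Move 10: W@(0,3) -> caps B=0 W=0
Move 11: B@(2,3) -> caps B=3 W=0

Answer: .BB.
W.B.
.W.B
B.B.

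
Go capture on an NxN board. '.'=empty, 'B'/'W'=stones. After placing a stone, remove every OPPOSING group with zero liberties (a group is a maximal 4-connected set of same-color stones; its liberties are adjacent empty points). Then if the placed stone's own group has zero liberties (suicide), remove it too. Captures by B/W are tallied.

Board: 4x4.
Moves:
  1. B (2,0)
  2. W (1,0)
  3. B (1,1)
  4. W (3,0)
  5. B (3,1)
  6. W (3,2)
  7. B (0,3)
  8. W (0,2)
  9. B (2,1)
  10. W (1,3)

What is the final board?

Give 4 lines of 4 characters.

Move 1: B@(2,0) -> caps B=0 W=0
Move 2: W@(1,0) -> caps B=0 W=0
Move 3: B@(1,1) -> caps B=0 W=0
Move 4: W@(3,0) -> caps B=0 W=0
Move 5: B@(3,1) -> caps B=1 W=0
Move 6: W@(3,2) -> caps B=1 W=0
Move 7: B@(0,3) -> caps B=1 W=0
Move 8: W@(0,2) -> caps B=1 W=0
Move 9: B@(2,1) -> caps B=1 W=0
Move 10: W@(1,3) -> caps B=1 W=1

Answer: ..W.
WB.W
BB..
.BW.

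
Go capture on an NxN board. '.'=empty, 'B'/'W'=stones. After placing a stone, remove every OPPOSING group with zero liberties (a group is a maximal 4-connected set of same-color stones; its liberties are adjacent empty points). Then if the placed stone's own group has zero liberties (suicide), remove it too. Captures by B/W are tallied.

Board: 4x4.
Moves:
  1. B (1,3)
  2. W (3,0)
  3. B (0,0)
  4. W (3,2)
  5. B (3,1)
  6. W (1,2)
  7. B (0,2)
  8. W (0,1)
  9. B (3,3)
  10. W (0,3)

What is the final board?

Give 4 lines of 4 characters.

Answer: BW.W
..WB
....
WBWB

Derivation:
Move 1: B@(1,3) -> caps B=0 W=0
Move 2: W@(3,0) -> caps B=0 W=0
Move 3: B@(0,0) -> caps B=0 W=0
Move 4: W@(3,2) -> caps B=0 W=0
Move 5: B@(3,1) -> caps B=0 W=0
Move 6: W@(1,2) -> caps B=0 W=0
Move 7: B@(0,2) -> caps B=0 W=0
Move 8: W@(0,1) -> caps B=0 W=0
Move 9: B@(3,3) -> caps B=0 W=0
Move 10: W@(0,3) -> caps B=0 W=1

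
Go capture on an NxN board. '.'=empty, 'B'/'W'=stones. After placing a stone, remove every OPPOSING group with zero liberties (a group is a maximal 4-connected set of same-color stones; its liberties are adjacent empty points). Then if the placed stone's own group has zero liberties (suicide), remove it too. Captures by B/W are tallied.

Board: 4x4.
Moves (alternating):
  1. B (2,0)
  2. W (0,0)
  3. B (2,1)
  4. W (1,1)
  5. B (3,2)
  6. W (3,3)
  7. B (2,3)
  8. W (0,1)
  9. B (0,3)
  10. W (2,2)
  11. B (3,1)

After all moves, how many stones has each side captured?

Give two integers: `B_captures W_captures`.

Answer: 1 0

Derivation:
Move 1: B@(2,0) -> caps B=0 W=0
Move 2: W@(0,0) -> caps B=0 W=0
Move 3: B@(2,1) -> caps B=0 W=0
Move 4: W@(1,1) -> caps B=0 W=0
Move 5: B@(3,2) -> caps B=0 W=0
Move 6: W@(3,3) -> caps B=0 W=0
Move 7: B@(2,3) -> caps B=1 W=0
Move 8: W@(0,1) -> caps B=1 W=0
Move 9: B@(0,3) -> caps B=1 W=0
Move 10: W@(2,2) -> caps B=1 W=0
Move 11: B@(3,1) -> caps B=1 W=0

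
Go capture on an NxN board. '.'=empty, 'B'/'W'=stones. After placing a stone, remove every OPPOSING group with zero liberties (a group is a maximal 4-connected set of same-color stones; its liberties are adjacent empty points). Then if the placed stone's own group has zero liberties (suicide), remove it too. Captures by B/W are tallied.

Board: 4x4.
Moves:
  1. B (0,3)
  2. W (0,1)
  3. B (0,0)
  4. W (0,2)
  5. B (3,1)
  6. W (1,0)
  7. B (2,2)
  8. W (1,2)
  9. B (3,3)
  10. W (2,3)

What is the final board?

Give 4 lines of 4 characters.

Answer: .WWB
W.W.
..BW
.B.B

Derivation:
Move 1: B@(0,3) -> caps B=0 W=0
Move 2: W@(0,1) -> caps B=0 W=0
Move 3: B@(0,0) -> caps B=0 W=0
Move 4: W@(0,2) -> caps B=0 W=0
Move 5: B@(3,1) -> caps B=0 W=0
Move 6: W@(1,0) -> caps B=0 W=1
Move 7: B@(2,2) -> caps B=0 W=1
Move 8: W@(1,2) -> caps B=0 W=1
Move 9: B@(3,3) -> caps B=0 W=1
Move 10: W@(2,3) -> caps B=0 W=1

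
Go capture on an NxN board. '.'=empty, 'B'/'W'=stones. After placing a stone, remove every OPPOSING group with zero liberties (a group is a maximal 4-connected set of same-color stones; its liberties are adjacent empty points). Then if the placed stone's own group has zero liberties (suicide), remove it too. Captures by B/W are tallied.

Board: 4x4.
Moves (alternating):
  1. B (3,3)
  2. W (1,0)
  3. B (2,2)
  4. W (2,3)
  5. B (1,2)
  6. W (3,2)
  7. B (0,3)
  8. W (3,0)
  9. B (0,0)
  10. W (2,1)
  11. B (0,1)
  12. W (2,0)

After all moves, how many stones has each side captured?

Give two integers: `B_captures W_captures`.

Answer: 0 1

Derivation:
Move 1: B@(3,3) -> caps B=0 W=0
Move 2: W@(1,0) -> caps B=0 W=0
Move 3: B@(2,2) -> caps B=0 W=0
Move 4: W@(2,3) -> caps B=0 W=0
Move 5: B@(1,2) -> caps B=0 W=0
Move 6: W@(3,2) -> caps B=0 W=1
Move 7: B@(0,3) -> caps B=0 W=1
Move 8: W@(3,0) -> caps B=0 W=1
Move 9: B@(0,0) -> caps B=0 W=1
Move 10: W@(2,1) -> caps B=0 W=1
Move 11: B@(0,1) -> caps B=0 W=1
Move 12: W@(2,0) -> caps B=0 W=1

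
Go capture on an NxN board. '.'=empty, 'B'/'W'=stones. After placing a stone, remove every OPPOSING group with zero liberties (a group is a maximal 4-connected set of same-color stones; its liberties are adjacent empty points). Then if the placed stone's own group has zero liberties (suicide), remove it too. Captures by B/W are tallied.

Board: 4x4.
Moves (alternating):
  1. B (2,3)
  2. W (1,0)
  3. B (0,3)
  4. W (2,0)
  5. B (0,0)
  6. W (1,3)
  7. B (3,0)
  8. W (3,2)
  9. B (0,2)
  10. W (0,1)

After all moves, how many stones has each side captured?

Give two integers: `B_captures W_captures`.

Answer: 0 1

Derivation:
Move 1: B@(2,3) -> caps B=0 W=0
Move 2: W@(1,0) -> caps B=0 W=0
Move 3: B@(0,3) -> caps B=0 W=0
Move 4: W@(2,0) -> caps B=0 W=0
Move 5: B@(0,0) -> caps B=0 W=0
Move 6: W@(1,3) -> caps B=0 W=0
Move 7: B@(3,0) -> caps B=0 W=0
Move 8: W@(3,2) -> caps B=0 W=0
Move 9: B@(0,2) -> caps B=0 W=0
Move 10: W@(0,1) -> caps B=0 W=1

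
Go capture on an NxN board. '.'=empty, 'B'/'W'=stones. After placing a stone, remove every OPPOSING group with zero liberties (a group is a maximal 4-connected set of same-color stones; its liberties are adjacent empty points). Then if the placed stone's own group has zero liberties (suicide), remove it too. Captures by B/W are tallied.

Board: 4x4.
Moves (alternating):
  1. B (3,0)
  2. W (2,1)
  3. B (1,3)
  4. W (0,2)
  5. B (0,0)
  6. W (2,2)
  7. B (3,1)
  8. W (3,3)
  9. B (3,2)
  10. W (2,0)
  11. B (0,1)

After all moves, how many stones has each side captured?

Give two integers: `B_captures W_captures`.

Answer: 0 3

Derivation:
Move 1: B@(3,0) -> caps B=0 W=0
Move 2: W@(2,1) -> caps B=0 W=0
Move 3: B@(1,3) -> caps B=0 W=0
Move 4: W@(0,2) -> caps B=0 W=0
Move 5: B@(0,0) -> caps B=0 W=0
Move 6: W@(2,2) -> caps B=0 W=0
Move 7: B@(3,1) -> caps B=0 W=0
Move 8: W@(3,3) -> caps B=0 W=0
Move 9: B@(3,2) -> caps B=0 W=0
Move 10: W@(2,0) -> caps B=0 W=3
Move 11: B@(0,1) -> caps B=0 W=3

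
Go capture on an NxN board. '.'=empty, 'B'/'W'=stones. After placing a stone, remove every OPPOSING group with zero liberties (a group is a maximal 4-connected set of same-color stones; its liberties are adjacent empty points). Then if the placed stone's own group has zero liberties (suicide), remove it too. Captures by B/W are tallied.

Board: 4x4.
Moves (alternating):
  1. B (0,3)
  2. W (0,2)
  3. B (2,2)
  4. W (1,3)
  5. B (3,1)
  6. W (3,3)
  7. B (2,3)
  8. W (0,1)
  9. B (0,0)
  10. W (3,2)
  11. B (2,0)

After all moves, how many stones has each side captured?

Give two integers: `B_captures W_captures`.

Move 1: B@(0,3) -> caps B=0 W=0
Move 2: W@(0,2) -> caps B=0 W=0
Move 3: B@(2,2) -> caps B=0 W=0
Move 4: W@(1,3) -> caps B=0 W=1
Move 5: B@(3,1) -> caps B=0 W=1
Move 6: W@(3,3) -> caps B=0 W=1
Move 7: B@(2,3) -> caps B=0 W=1
Move 8: W@(0,1) -> caps B=0 W=1
Move 9: B@(0,0) -> caps B=0 W=1
Move 10: W@(3,2) -> caps B=0 W=1
Move 11: B@(2,0) -> caps B=0 W=1

Answer: 0 1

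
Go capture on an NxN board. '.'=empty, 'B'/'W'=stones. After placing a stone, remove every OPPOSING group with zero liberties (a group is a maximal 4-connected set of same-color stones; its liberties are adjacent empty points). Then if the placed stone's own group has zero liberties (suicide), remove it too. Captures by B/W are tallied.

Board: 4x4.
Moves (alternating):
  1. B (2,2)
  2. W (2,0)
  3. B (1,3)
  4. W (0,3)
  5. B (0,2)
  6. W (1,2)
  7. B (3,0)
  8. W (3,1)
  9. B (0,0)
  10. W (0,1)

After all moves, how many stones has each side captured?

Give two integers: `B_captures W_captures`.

Move 1: B@(2,2) -> caps B=0 W=0
Move 2: W@(2,0) -> caps B=0 W=0
Move 3: B@(1,3) -> caps B=0 W=0
Move 4: W@(0,3) -> caps B=0 W=0
Move 5: B@(0,2) -> caps B=1 W=0
Move 6: W@(1,2) -> caps B=1 W=0
Move 7: B@(3,0) -> caps B=1 W=0
Move 8: W@(3,1) -> caps B=1 W=1
Move 9: B@(0,0) -> caps B=1 W=1
Move 10: W@(0,1) -> caps B=1 W=1

Answer: 1 1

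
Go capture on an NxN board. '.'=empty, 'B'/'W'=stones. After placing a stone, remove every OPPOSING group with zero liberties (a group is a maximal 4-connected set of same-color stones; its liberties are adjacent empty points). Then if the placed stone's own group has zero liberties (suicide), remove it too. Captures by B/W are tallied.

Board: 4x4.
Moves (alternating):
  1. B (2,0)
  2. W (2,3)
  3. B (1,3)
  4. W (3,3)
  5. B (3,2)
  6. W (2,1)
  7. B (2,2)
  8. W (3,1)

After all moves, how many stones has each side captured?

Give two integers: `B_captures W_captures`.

Move 1: B@(2,0) -> caps B=0 W=0
Move 2: W@(2,3) -> caps B=0 W=0
Move 3: B@(1,3) -> caps B=0 W=0
Move 4: W@(3,3) -> caps B=0 W=0
Move 5: B@(3,2) -> caps B=0 W=0
Move 6: W@(2,1) -> caps B=0 W=0
Move 7: B@(2,2) -> caps B=2 W=0
Move 8: W@(3,1) -> caps B=2 W=0

Answer: 2 0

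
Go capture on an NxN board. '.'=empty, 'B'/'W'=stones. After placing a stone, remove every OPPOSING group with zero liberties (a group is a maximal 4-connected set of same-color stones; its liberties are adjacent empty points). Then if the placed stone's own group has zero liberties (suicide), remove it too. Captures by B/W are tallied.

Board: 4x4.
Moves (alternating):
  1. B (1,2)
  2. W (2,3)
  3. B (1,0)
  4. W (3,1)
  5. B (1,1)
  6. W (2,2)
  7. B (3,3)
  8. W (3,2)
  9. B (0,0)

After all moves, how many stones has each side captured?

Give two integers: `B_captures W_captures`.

Answer: 0 1

Derivation:
Move 1: B@(1,2) -> caps B=0 W=0
Move 2: W@(2,3) -> caps B=0 W=0
Move 3: B@(1,0) -> caps B=0 W=0
Move 4: W@(3,1) -> caps B=0 W=0
Move 5: B@(1,1) -> caps B=0 W=0
Move 6: W@(2,2) -> caps B=0 W=0
Move 7: B@(3,3) -> caps B=0 W=0
Move 8: W@(3,2) -> caps B=0 W=1
Move 9: B@(0,0) -> caps B=0 W=1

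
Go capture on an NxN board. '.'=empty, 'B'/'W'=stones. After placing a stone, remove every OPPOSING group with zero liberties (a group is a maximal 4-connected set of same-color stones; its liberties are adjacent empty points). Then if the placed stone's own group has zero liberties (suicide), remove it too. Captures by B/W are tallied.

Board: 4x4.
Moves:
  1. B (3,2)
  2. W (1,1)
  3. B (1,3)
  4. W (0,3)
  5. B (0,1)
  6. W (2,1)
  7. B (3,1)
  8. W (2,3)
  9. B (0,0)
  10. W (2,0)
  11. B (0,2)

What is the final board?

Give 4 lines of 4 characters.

Answer: BBB.
.W.B
WW.W
.BB.

Derivation:
Move 1: B@(3,2) -> caps B=0 W=0
Move 2: W@(1,1) -> caps B=0 W=0
Move 3: B@(1,3) -> caps B=0 W=0
Move 4: W@(0,3) -> caps B=0 W=0
Move 5: B@(0,1) -> caps B=0 W=0
Move 6: W@(2,1) -> caps B=0 W=0
Move 7: B@(3,1) -> caps B=0 W=0
Move 8: W@(2,3) -> caps B=0 W=0
Move 9: B@(0,0) -> caps B=0 W=0
Move 10: W@(2,0) -> caps B=0 W=0
Move 11: B@(0,2) -> caps B=1 W=0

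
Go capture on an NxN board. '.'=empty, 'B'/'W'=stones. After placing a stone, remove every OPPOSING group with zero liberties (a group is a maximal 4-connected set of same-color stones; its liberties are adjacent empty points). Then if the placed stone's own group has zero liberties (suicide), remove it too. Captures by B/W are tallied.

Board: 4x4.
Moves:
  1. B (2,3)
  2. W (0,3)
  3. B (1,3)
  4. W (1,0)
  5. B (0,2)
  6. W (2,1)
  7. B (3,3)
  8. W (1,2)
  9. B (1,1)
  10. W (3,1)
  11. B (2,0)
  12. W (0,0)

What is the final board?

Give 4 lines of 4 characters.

Move 1: B@(2,3) -> caps B=0 W=0
Move 2: W@(0,3) -> caps B=0 W=0
Move 3: B@(1,3) -> caps B=0 W=0
Move 4: W@(1,0) -> caps B=0 W=0
Move 5: B@(0,2) -> caps B=1 W=0
Move 6: W@(2,1) -> caps B=1 W=0
Move 7: B@(3,3) -> caps B=1 W=0
Move 8: W@(1,2) -> caps B=1 W=0
Move 9: B@(1,1) -> caps B=1 W=0
Move 10: W@(3,1) -> caps B=1 W=0
Move 11: B@(2,0) -> caps B=1 W=0
Move 12: W@(0,0) -> caps B=1 W=0

Answer: W.B.
WBWB
BW.B
.W.B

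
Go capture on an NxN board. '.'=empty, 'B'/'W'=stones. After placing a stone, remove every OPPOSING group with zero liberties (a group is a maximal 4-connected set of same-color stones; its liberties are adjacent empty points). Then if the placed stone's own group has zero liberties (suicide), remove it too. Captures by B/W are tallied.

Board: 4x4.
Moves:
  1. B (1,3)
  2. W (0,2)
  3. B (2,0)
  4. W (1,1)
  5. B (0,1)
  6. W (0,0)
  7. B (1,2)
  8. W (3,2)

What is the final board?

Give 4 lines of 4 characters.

Move 1: B@(1,3) -> caps B=0 W=0
Move 2: W@(0,2) -> caps B=0 W=0
Move 3: B@(2,0) -> caps B=0 W=0
Move 4: W@(1,1) -> caps B=0 W=0
Move 5: B@(0,1) -> caps B=0 W=0
Move 6: W@(0,0) -> caps B=0 W=1
Move 7: B@(1,2) -> caps B=0 W=1
Move 8: W@(3,2) -> caps B=0 W=1

Answer: W.W.
.WBB
B...
..W.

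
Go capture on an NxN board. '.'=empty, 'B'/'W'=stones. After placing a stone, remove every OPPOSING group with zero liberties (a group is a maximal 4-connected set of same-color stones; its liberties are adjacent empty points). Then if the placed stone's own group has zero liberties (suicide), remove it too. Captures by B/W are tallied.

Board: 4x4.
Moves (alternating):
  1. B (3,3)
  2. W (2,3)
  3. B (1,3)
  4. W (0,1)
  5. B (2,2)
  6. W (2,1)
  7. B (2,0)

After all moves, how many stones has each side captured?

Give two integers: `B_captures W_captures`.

Move 1: B@(3,3) -> caps B=0 W=0
Move 2: W@(2,3) -> caps B=0 W=0
Move 3: B@(1,3) -> caps B=0 W=0
Move 4: W@(0,1) -> caps B=0 W=0
Move 5: B@(2,2) -> caps B=1 W=0
Move 6: W@(2,1) -> caps B=1 W=0
Move 7: B@(2,0) -> caps B=1 W=0

Answer: 1 0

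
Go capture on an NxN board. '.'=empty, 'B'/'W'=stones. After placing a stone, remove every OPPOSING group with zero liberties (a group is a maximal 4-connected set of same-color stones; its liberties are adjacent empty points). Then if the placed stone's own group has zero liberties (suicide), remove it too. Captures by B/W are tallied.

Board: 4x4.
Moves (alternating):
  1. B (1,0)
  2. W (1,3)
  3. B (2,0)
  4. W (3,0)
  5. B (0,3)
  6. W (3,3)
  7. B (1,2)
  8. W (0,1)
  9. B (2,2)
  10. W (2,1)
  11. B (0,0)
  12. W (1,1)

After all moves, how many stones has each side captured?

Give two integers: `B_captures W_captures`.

Answer: 0 3

Derivation:
Move 1: B@(1,0) -> caps B=0 W=0
Move 2: W@(1,3) -> caps B=0 W=0
Move 3: B@(2,0) -> caps B=0 W=0
Move 4: W@(3,0) -> caps B=0 W=0
Move 5: B@(0,3) -> caps B=0 W=0
Move 6: W@(3,3) -> caps B=0 W=0
Move 7: B@(1,2) -> caps B=0 W=0
Move 8: W@(0,1) -> caps B=0 W=0
Move 9: B@(2,2) -> caps B=0 W=0
Move 10: W@(2,1) -> caps B=0 W=0
Move 11: B@(0,0) -> caps B=0 W=0
Move 12: W@(1,1) -> caps B=0 W=3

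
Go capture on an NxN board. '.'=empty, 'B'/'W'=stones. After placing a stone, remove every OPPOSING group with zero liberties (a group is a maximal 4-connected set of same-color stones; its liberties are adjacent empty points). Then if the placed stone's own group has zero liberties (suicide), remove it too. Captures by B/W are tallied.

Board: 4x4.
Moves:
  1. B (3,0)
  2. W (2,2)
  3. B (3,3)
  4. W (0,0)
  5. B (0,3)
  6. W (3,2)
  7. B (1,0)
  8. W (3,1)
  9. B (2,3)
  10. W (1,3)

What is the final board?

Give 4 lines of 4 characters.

Answer: W..B
B..W
..W.
BWW.

Derivation:
Move 1: B@(3,0) -> caps B=0 W=0
Move 2: W@(2,2) -> caps B=0 W=0
Move 3: B@(3,3) -> caps B=0 W=0
Move 4: W@(0,0) -> caps B=0 W=0
Move 5: B@(0,3) -> caps B=0 W=0
Move 6: W@(3,2) -> caps B=0 W=0
Move 7: B@(1,0) -> caps B=0 W=0
Move 8: W@(3,1) -> caps B=0 W=0
Move 9: B@(2,3) -> caps B=0 W=0
Move 10: W@(1,3) -> caps B=0 W=2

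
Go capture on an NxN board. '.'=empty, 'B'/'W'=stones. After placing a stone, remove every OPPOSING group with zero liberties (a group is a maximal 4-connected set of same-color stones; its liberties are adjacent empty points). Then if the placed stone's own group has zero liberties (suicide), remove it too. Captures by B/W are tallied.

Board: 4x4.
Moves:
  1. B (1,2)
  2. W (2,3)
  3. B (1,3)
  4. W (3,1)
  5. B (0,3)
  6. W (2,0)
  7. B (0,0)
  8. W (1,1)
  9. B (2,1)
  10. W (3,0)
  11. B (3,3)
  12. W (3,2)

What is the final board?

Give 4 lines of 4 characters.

Answer: B..B
.WBB
WB.W
WWW.

Derivation:
Move 1: B@(1,2) -> caps B=0 W=0
Move 2: W@(2,3) -> caps B=0 W=0
Move 3: B@(1,3) -> caps B=0 W=0
Move 4: W@(3,1) -> caps B=0 W=0
Move 5: B@(0,3) -> caps B=0 W=0
Move 6: W@(2,0) -> caps B=0 W=0
Move 7: B@(0,0) -> caps B=0 W=0
Move 8: W@(1,1) -> caps B=0 W=0
Move 9: B@(2,1) -> caps B=0 W=0
Move 10: W@(3,0) -> caps B=0 W=0
Move 11: B@(3,3) -> caps B=0 W=0
Move 12: W@(3,2) -> caps B=0 W=1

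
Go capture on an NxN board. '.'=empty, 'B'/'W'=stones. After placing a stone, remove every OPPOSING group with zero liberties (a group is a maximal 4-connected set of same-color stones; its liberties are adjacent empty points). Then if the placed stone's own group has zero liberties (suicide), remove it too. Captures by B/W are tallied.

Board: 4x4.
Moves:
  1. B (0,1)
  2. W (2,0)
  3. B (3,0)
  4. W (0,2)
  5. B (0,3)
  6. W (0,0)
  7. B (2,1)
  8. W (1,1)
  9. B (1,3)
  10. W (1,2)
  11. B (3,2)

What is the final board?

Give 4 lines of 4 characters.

Move 1: B@(0,1) -> caps B=0 W=0
Move 2: W@(2,0) -> caps B=0 W=0
Move 3: B@(3,0) -> caps B=0 W=0
Move 4: W@(0,2) -> caps B=0 W=0
Move 5: B@(0,3) -> caps B=0 W=0
Move 6: W@(0,0) -> caps B=0 W=0
Move 7: B@(2,1) -> caps B=0 W=0
Move 8: W@(1,1) -> caps B=0 W=1
Move 9: B@(1,3) -> caps B=0 W=1
Move 10: W@(1,2) -> caps B=0 W=1
Move 11: B@(3,2) -> caps B=0 W=1

Answer: W.WB
.WWB
WB..
B.B.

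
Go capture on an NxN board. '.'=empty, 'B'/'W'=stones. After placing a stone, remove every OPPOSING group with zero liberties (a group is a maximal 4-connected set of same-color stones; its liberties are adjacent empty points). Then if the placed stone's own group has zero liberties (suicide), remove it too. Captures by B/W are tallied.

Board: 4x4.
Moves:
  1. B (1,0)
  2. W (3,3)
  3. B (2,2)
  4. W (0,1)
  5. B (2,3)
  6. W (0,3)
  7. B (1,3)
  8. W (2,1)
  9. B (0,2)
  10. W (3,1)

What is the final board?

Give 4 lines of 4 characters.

Move 1: B@(1,0) -> caps B=0 W=0
Move 2: W@(3,3) -> caps B=0 W=0
Move 3: B@(2,2) -> caps B=0 W=0
Move 4: W@(0,1) -> caps B=0 W=0
Move 5: B@(2,3) -> caps B=0 W=0
Move 6: W@(0,3) -> caps B=0 W=0
Move 7: B@(1,3) -> caps B=0 W=0
Move 8: W@(2,1) -> caps B=0 W=0
Move 9: B@(0,2) -> caps B=1 W=0
Move 10: W@(3,1) -> caps B=1 W=0

Answer: .WB.
B..B
.WBB
.W.W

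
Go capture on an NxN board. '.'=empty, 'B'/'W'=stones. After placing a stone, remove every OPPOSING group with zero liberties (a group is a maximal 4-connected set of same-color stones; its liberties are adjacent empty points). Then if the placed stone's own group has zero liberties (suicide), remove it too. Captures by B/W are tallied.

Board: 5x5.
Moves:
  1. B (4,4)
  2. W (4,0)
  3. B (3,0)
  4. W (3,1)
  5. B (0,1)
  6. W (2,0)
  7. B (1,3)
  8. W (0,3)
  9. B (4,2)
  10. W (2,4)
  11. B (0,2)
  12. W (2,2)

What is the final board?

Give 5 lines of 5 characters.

Move 1: B@(4,4) -> caps B=0 W=0
Move 2: W@(4,0) -> caps B=0 W=0
Move 3: B@(3,0) -> caps B=0 W=0
Move 4: W@(3,1) -> caps B=0 W=0
Move 5: B@(0,1) -> caps B=0 W=0
Move 6: W@(2,0) -> caps B=0 W=1
Move 7: B@(1,3) -> caps B=0 W=1
Move 8: W@(0,3) -> caps B=0 W=1
Move 9: B@(4,2) -> caps B=0 W=1
Move 10: W@(2,4) -> caps B=0 W=1
Move 11: B@(0,2) -> caps B=0 W=1
Move 12: W@(2,2) -> caps B=0 W=1

Answer: .BBW.
...B.
W.W.W
.W...
W.B.B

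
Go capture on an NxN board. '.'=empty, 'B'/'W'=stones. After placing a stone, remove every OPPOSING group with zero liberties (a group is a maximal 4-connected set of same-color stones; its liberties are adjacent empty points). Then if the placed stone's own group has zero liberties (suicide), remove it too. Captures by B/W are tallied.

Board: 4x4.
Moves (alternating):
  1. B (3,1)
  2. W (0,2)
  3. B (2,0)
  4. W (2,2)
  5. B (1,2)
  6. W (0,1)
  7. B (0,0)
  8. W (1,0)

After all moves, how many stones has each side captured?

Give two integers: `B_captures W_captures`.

Move 1: B@(3,1) -> caps B=0 W=0
Move 2: W@(0,2) -> caps B=0 W=0
Move 3: B@(2,0) -> caps B=0 W=0
Move 4: W@(2,2) -> caps B=0 W=0
Move 5: B@(1,2) -> caps B=0 W=0
Move 6: W@(0,1) -> caps B=0 W=0
Move 7: B@(0,0) -> caps B=0 W=0
Move 8: W@(1,0) -> caps B=0 W=1

Answer: 0 1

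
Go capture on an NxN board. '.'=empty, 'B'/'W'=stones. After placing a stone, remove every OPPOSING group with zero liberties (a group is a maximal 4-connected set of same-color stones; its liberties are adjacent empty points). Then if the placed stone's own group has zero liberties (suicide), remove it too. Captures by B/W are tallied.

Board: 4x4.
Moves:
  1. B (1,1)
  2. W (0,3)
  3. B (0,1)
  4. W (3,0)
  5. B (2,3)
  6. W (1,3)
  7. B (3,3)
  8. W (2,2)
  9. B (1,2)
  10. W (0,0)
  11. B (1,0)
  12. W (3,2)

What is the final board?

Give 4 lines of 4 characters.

Answer: .B.W
BBBW
..W.
W.W.

Derivation:
Move 1: B@(1,1) -> caps B=0 W=0
Move 2: W@(0,3) -> caps B=0 W=0
Move 3: B@(0,1) -> caps B=0 W=0
Move 4: W@(3,0) -> caps B=0 W=0
Move 5: B@(2,3) -> caps B=0 W=0
Move 6: W@(1,3) -> caps B=0 W=0
Move 7: B@(3,3) -> caps B=0 W=0
Move 8: W@(2,2) -> caps B=0 W=0
Move 9: B@(1,2) -> caps B=0 W=0
Move 10: W@(0,0) -> caps B=0 W=0
Move 11: B@(1,0) -> caps B=1 W=0
Move 12: W@(3,2) -> caps B=1 W=2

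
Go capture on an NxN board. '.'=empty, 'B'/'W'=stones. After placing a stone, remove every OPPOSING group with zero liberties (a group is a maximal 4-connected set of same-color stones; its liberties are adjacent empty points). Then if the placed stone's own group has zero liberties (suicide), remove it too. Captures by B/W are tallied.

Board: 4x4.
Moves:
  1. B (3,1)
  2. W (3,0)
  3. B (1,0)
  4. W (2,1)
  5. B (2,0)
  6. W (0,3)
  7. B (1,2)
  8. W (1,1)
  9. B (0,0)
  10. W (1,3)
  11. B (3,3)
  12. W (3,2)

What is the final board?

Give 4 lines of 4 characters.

Move 1: B@(3,1) -> caps B=0 W=0
Move 2: W@(3,0) -> caps B=0 W=0
Move 3: B@(1,0) -> caps B=0 W=0
Move 4: W@(2,1) -> caps B=0 W=0
Move 5: B@(2,0) -> caps B=1 W=0
Move 6: W@(0,3) -> caps B=1 W=0
Move 7: B@(1,2) -> caps B=1 W=0
Move 8: W@(1,1) -> caps B=1 W=0
Move 9: B@(0,0) -> caps B=1 W=0
Move 10: W@(1,3) -> caps B=1 W=0
Move 11: B@(3,3) -> caps B=1 W=0
Move 12: W@(3,2) -> caps B=1 W=0

Answer: B..W
BWBW
BW..
.BWB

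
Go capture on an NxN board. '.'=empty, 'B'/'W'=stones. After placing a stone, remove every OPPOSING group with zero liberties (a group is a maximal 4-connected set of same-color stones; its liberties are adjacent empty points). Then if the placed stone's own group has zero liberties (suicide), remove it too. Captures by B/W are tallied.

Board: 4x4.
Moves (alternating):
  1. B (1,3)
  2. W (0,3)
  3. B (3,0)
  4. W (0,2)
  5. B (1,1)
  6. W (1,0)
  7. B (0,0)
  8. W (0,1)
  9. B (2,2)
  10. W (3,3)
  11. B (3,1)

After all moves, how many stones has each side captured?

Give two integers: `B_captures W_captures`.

Move 1: B@(1,3) -> caps B=0 W=0
Move 2: W@(0,3) -> caps B=0 W=0
Move 3: B@(3,0) -> caps B=0 W=0
Move 4: W@(0,2) -> caps B=0 W=0
Move 5: B@(1,1) -> caps B=0 W=0
Move 6: W@(1,0) -> caps B=0 W=0
Move 7: B@(0,0) -> caps B=0 W=0
Move 8: W@(0,1) -> caps B=0 W=1
Move 9: B@(2,2) -> caps B=0 W=1
Move 10: W@(3,3) -> caps B=0 W=1
Move 11: B@(3,1) -> caps B=0 W=1

Answer: 0 1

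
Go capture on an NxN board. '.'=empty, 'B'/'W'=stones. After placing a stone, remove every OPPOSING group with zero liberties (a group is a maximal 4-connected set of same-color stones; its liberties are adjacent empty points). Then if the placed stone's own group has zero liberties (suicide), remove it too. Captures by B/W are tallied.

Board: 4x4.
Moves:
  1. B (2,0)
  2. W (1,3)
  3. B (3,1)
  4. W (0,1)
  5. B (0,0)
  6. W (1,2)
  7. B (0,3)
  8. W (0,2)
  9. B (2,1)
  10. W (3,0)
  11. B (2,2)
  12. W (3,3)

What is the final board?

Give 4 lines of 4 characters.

Move 1: B@(2,0) -> caps B=0 W=0
Move 2: W@(1,3) -> caps B=0 W=0
Move 3: B@(3,1) -> caps B=0 W=0
Move 4: W@(0,1) -> caps B=0 W=0
Move 5: B@(0,0) -> caps B=0 W=0
Move 6: W@(1,2) -> caps B=0 W=0
Move 7: B@(0,3) -> caps B=0 W=0
Move 8: W@(0,2) -> caps B=0 W=1
Move 9: B@(2,1) -> caps B=0 W=1
Move 10: W@(3,0) -> caps B=0 W=1
Move 11: B@(2,2) -> caps B=0 W=1
Move 12: W@(3,3) -> caps B=0 W=1

Answer: BWW.
..WW
BBB.
.B.W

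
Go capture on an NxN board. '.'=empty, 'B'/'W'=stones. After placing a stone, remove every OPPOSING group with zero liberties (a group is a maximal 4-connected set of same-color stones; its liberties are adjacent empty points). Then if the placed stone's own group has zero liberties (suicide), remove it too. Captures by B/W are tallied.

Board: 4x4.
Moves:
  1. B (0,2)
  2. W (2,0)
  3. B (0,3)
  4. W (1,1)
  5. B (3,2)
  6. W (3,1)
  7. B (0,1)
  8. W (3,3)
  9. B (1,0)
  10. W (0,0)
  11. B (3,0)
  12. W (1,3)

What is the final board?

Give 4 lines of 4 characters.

Move 1: B@(0,2) -> caps B=0 W=0
Move 2: W@(2,0) -> caps B=0 W=0
Move 3: B@(0,3) -> caps B=0 W=0
Move 4: W@(1,1) -> caps B=0 W=0
Move 5: B@(3,2) -> caps B=0 W=0
Move 6: W@(3,1) -> caps B=0 W=0
Move 7: B@(0,1) -> caps B=0 W=0
Move 8: W@(3,3) -> caps B=0 W=0
Move 9: B@(1,0) -> caps B=0 W=0
Move 10: W@(0,0) -> caps B=0 W=1
Move 11: B@(3,0) -> caps B=0 W=1
Move 12: W@(1,3) -> caps B=0 W=1

Answer: WBBB
.W.W
W...
.WBW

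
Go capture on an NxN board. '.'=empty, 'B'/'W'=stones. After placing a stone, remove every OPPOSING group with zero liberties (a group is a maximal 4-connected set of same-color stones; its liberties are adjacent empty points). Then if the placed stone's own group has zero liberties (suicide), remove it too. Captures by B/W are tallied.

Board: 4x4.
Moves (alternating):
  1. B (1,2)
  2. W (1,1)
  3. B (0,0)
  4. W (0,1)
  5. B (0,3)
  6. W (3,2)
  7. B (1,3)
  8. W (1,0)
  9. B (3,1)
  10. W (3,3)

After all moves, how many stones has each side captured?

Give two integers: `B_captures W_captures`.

Move 1: B@(1,2) -> caps B=0 W=0
Move 2: W@(1,1) -> caps B=0 W=0
Move 3: B@(0,0) -> caps B=0 W=0
Move 4: W@(0,1) -> caps B=0 W=0
Move 5: B@(0,3) -> caps B=0 W=0
Move 6: W@(3,2) -> caps B=0 W=0
Move 7: B@(1,3) -> caps B=0 W=0
Move 8: W@(1,0) -> caps B=0 W=1
Move 9: B@(3,1) -> caps B=0 W=1
Move 10: W@(3,3) -> caps B=0 W=1

Answer: 0 1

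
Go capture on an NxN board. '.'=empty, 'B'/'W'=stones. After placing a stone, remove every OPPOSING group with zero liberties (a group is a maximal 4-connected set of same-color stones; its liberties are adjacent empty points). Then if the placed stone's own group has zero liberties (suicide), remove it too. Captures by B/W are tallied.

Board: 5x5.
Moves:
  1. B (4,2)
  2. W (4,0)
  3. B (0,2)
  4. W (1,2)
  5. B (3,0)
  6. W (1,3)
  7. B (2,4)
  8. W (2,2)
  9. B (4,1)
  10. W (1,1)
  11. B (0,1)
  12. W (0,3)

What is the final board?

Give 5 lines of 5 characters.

Move 1: B@(4,2) -> caps B=0 W=0
Move 2: W@(4,0) -> caps B=0 W=0
Move 3: B@(0,2) -> caps B=0 W=0
Move 4: W@(1,2) -> caps B=0 W=0
Move 5: B@(3,0) -> caps B=0 W=0
Move 6: W@(1,3) -> caps B=0 W=0
Move 7: B@(2,4) -> caps B=0 W=0
Move 8: W@(2,2) -> caps B=0 W=0
Move 9: B@(4,1) -> caps B=1 W=0
Move 10: W@(1,1) -> caps B=1 W=0
Move 11: B@(0,1) -> caps B=1 W=0
Move 12: W@(0,3) -> caps B=1 W=0

Answer: .BBW.
.WWW.
..W.B
B....
.BB..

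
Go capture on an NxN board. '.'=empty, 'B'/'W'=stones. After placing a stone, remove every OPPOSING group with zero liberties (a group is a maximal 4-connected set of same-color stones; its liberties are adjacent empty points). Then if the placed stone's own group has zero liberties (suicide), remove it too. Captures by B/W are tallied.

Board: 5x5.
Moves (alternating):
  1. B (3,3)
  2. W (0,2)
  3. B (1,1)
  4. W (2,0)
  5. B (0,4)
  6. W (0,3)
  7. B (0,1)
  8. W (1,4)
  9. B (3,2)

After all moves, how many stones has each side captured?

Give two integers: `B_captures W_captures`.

Move 1: B@(3,3) -> caps B=0 W=0
Move 2: W@(0,2) -> caps B=0 W=0
Move 3: B@(1,1) -> caps B=0 W=0
Move 4: W@(2,0) -> caps B=0 W=0
Move 5: B@(0,4) -> caps B=0 W=0
Move 6: W@(0,3) -> caps B=0 W=0
Move 7: B@(0,1) -> caps B=0 W=0
Move 8: W@(1,4) -> caps B=0 W=1
Move 9: B@(3,2) -> caps B=0 W=1

Answer: 0 1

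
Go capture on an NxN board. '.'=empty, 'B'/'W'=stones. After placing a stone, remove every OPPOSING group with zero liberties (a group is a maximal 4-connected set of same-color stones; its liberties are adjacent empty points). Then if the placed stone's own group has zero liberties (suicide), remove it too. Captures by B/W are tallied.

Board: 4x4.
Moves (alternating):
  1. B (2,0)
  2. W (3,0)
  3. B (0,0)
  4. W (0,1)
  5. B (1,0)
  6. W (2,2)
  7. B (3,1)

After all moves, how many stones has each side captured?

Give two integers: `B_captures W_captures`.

Answer: 1 0

Derivation:
Move 1: B@(2,0) -> caps B=0 W=0
Move 2: W@(3,0) -> caps B=0 W=0
Move 3: B@(0,0) -> caps B=0 W=0
Move 4: W@(0,1) -> caps B=0 W=0
Move 5: B@(1,0) -> caps B=0 W=0
Move 6: W@(2,2) -> caps B=0 W=0
Move 7: B@(3,1) -> caps B=1 W=0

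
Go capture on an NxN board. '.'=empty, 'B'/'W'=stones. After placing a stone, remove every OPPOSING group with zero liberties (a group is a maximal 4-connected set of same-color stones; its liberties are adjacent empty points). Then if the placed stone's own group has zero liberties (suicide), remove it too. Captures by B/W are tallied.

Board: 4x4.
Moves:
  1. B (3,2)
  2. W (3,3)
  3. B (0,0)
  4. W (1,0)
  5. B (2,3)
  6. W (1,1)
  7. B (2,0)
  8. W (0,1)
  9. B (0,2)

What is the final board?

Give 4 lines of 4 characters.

Answer: .WB.
WW..
B..B
..B.

Derivation:
Move 1: B@(3,2) -> caps B=0 W=0
Move 2: W@(3,3) -> caps B=0 W=0
Move 3: B@(0,0) -> caps B=0 W=0
Move 4: W@(1,0) -> caps B=0 W=0
Move 5: B@(2,3) -> caps B=1 W=0
Move 6: W@(1,1) -> caps B=1 W=0
Move 7: B@(2,0) -> caps B=1 W=0
Move 8: W@(0,1) -> caps B=1 W=1
Move 9: B@(0,2) -> caps B=1 W=1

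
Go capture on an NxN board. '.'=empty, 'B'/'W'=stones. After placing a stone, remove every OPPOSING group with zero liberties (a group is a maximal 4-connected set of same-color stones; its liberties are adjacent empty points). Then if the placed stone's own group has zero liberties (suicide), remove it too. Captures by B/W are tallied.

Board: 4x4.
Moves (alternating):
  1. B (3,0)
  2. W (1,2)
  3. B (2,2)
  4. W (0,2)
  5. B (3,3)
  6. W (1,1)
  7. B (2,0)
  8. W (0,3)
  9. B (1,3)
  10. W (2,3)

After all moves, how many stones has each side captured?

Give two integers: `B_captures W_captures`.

Answer: 0 1

Derivation:
Move 1: B@(3,0) -> caps B=0 W=0
Move 2: W@(1,2) -> caps B=0 W=0
Move 3: B@(2,2) -> caps B=0 W=0
Move 4: W@(0,2) -> caps B=0 W=0
Move 5: B@(3,3) -> caps B=0 W=0
Move 6: W@(1,1) -> caps B=0 W=0
Move 7: B@(2,0) -> caps B=0 W=0
Move 8: W@(0,3) -> caps B=0 W=0
Move 9: B@(1,3) -> caps B=0 W=0
Move 10: W@(2,3) -> caps B=0 W=1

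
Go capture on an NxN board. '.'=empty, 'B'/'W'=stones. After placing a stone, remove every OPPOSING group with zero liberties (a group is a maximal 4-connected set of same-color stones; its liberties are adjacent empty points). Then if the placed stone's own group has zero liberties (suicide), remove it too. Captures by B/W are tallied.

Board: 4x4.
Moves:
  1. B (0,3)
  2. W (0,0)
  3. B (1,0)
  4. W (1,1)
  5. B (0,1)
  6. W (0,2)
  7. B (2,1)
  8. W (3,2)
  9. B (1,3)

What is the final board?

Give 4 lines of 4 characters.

Answer: .BWB
BW.B
.B..
..W.

Derivation:
Move 1: B@(0,3) -> caps B=0 W=0
Move 2: W@(0,0) -> caps B=0 W=0
Move 3: B@(1,0) -> caps B=0 W=0
Move 4: W@(1,1) -> caps B=0 W=0
Move 5: B@(0,1) -> caps B=1 W=0
Move 6: W@(0,2) -> caps B=1 W=0
Move 7: B@(2,1) -> caps B=1 W=0
Move 8: W@(3,2) -> caps B=1 W=0
Move 9: B@(1,3) -> caps B=1 W=0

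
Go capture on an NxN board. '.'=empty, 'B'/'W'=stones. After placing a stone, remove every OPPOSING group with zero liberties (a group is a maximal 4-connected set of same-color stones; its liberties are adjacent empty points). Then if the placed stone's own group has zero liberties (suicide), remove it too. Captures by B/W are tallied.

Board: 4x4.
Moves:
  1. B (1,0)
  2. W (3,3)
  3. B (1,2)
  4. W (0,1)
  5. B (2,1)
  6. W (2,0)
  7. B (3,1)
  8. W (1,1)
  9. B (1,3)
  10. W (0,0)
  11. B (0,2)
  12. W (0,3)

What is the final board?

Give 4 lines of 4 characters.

Answer: WWB.
.WBB
WB..
.B.W

Derivation:
Move 1: B@(1,0) -> caps B=0 W=0
Move 2: W@(3,3) -> caps B=0 W=0
Move 3: B@(1,2) -> caps B=0 W=0
Move 4: W@(0,1) -> caps B=0 W=0
Move 5: B@(2,1) -> caps B=0 W=0
Move 6: W@(2,0) -> caps B=0 W=0
Move 7: B@(3,1) -> caps B=0 W=0
Move 8: W@(1,1) -> caps B=0 W=0
Move 9: B@(1,3) -> caps B=0 W=0
Move 10: W@(0,0) -> caps B=0 W=1
Move 11: B@(0,2) -> caps B=0 W=1
Move 12: W@(0,3) -> caps B=0 W=1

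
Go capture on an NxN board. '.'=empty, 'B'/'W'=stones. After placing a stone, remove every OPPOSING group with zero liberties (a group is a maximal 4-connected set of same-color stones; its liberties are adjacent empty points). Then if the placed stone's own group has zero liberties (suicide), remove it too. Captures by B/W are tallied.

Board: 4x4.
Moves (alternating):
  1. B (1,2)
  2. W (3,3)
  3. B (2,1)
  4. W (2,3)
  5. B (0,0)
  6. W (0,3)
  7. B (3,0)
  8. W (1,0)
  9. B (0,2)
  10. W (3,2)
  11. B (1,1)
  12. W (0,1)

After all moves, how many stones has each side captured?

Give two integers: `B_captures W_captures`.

Answer: 0 1

Derivation:
Move 1: B@(1,2) -> caps B=0 W=0
Move 2: W@(3,3) -> caps B=0 W=0
Move 3: B@(2,1) -> caps B=0 W=0
Move 4: W@(2,3) -> caps B=0 W=0
Move 5: B@(0,0) -> caps B=0 W=0
Move 6: W@(0,3) -> caps B=0 W=0
Move 7: B@(3,0) -> caps B=0 W=0
Move 8: W@(1,0) -> caps B=0 W=0
Move 9: B@(0,2) -> caps B=0 W=0
Move 10: W@(3,2) -> caps B=0 W=0
Move 11: B@(1,1) -> caps B=0 W=0
Move 12: W@(0,1) -> caps B=0 W=1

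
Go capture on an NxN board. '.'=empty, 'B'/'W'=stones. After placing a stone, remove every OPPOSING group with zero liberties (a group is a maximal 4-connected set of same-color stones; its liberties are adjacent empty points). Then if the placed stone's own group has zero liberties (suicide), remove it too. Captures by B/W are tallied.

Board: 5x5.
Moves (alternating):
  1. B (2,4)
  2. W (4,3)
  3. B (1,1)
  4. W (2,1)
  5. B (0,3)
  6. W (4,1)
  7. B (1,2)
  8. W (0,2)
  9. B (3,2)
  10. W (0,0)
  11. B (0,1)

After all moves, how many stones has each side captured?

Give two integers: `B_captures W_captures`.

Move 1: B@(2,4) -> caps B=0 W=0
Move 2: W@(4,3) -> caps B=0 W=0
Move 3: B@(1,1) -> caps B=0 W=0
Move 4: W@(2,1) -> caps B=0 W=0
Move 5: B@(0,3) -> caps B=0 W=0
Move 6: W@(4,1) -> caps B=0 W=0
Move 7: B@(1,2) -> caps B=0 W=0
Move 8: W@(0,2) -> caps B=0 W=0
Move 9: B@(3,2) -> caps B=0 W=0
Move 10: W@(0,0) -> caps B=0 W=0
Move 11: B@(0,1) -> caps B=1 W=0

Answer: 1 0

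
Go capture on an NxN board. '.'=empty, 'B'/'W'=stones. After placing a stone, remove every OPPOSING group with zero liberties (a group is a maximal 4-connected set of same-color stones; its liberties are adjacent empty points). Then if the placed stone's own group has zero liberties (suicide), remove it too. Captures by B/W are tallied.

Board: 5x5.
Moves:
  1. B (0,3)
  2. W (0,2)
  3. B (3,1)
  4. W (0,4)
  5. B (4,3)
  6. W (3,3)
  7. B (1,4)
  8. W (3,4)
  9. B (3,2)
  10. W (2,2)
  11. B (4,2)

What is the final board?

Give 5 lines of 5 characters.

Move 1: B@(0,3) -> caps B=0 W=0
Move 2: W@(0,2) -> caps B=0 W=0
Move 3: B@(3,1) -> caps B=0 W=0
Move 4: W@(0,4) -> caps B=0 W=0
Move 5: B@(4,3) -> caps B=0 W=0
Move 6: W@(3,3) -> caps B=0 W=0
Move 7: B@(1,4) -> caps B=1 W=0
Move 8: W@(3,4) -> caps B=1 W=0
Move 9: B@(3,2) -> caps B=1 W=0
Move 10: W@(2,2) -> caps B=1 W=0
Move 11: B@(4,2) -> caps B=1 W=0

Answer: ..WB.
....B
..W..
.BBWW
..BB.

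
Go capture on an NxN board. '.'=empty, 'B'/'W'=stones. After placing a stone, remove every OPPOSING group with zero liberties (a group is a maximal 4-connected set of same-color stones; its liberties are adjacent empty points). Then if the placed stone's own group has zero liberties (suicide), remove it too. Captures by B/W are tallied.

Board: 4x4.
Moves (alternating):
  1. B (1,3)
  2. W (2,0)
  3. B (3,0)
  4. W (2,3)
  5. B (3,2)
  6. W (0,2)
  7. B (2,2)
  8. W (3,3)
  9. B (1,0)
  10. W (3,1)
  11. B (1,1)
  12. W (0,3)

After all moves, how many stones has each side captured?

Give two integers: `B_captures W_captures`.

Move 1: B@(1,3) -> caps B=0 W=0
Move 2: W@(2,0) -> caps B=0 W=0
Move 3: B@(3,0) -> caps B=0 W=0
Move 4: W@(2,3) -> caps B=0 W=0
Move 5: B@(3,2) -> caps B=0 W=0
Move 6: W@(0,2) -> caps B=0 W=0
Move 7: B@(2,2) -> caps B=0 W=0
Move 8: W@(3,3) -> caps B=0 W=0
Move 9: B@(1,0) -> caps B=0 W=0
Move 10: W@(3,1) -> caps B=0 W=1
Move 11: B@(1,1) -> caps B=0 W=1
Move 12: W@(0,3) -> caps B=0 W=1

Answer: 0 1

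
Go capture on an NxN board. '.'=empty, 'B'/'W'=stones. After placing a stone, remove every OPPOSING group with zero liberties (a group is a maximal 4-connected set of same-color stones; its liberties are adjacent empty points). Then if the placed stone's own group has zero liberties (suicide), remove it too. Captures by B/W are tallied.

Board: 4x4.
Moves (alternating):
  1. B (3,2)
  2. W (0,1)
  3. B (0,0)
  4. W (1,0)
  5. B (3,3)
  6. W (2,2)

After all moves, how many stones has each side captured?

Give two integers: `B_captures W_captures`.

Move 1: B@(3,2) -> caps B=0 W=0
Move 2: W@(0,1) -> caps B=0 W=0
Move 3: B@(0,0) -> caps B=0 W=0
Move 4: W@(1,0) -> caps B=0 W=1
Move 5: B@(3,3) -> caps B=0 W=1
Move 6: W@(2,2) -> caps B=0 W=1

Answer: 0 1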